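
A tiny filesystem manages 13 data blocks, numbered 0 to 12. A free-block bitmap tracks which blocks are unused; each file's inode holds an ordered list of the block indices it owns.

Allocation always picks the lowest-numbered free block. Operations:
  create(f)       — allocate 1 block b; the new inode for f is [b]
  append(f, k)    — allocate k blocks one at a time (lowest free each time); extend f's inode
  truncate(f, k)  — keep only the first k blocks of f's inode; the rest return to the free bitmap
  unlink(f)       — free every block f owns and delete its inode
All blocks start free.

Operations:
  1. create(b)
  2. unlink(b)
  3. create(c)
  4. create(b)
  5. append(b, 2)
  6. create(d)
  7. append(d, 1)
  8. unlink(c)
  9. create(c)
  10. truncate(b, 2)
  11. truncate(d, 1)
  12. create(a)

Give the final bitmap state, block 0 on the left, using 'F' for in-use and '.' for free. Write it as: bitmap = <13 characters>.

bitmap = FFFFF........

[1] create(b) — b=0 (map F............)
[2] unlink(b) —  (map .............)
[3] create(c) — c=0 (map F............)
[4] create(b) — b=1 c=0 (map FF...........)
[5] append(b, 2) — b=1,2,3 c=0 (map FFFF.........)
[6] create(d) — b=1,2,3 c=0 d=4 (map FFFFF........)
[7] append(d, 1) — b=1,2,3 c=0 d=4,5 (map FFFFFF.......)
[8] unlink(c) — b=1,2,3 d=4,5 (map .FFFFF.......)
[9] create(c) — b=1,2,3 c=0 d=4,5 (map FFFFFF.......)
[10] truncate(b, 2) — b=1,2 c=0 d=4,5 (map FFF.FF.......)
[11] truncate(d, 1) — b=1,2 c=0 d=4 (map FFF.F........)
[12] create(a) — a=3 b=1,2 c=0 d=4 (map FFFFF........)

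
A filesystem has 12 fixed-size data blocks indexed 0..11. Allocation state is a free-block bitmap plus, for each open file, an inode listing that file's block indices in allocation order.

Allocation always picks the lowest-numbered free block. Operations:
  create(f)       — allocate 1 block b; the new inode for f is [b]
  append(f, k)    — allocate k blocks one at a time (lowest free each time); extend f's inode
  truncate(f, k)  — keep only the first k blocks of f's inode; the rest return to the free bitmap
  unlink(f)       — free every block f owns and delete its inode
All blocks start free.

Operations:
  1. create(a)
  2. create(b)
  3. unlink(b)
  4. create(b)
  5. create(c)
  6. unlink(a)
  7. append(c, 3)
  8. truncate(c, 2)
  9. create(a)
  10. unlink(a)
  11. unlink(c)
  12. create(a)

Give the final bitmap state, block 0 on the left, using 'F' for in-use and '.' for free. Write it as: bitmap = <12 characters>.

bitmap = FF..........

create(a): bitmap=F........... | a=[0]
create(b): bitmap=FF.......... | a=[0] b=[1]
unlink(b): bitmap=F........... | a=[0]
create(b): bitmap=FF.......... | a=[0] b=[1]
create(c): bitmap=FFF......... | a=[0] b=[1] c=[2]
unlink(a): bitmap=.FF......... | b=[1] c=[2]
append(c, 3): bitmap=FFFFF....... | b=[1] c=[2, 0, 3, 4]
truncate(c, 2): bitmap=FFF......... | b=[1] c=[2, 0]
create(a): bitmap=FFFF........ | a=[3] b=[1] c=[2, 0]
unlink(a): bitmap=FFF......... | b=[1] c=[2, 0]
unlink(c): bitmap=.F.......... | b=[1]
create(a): bitmap=FF.......... | a=[0] b=[1]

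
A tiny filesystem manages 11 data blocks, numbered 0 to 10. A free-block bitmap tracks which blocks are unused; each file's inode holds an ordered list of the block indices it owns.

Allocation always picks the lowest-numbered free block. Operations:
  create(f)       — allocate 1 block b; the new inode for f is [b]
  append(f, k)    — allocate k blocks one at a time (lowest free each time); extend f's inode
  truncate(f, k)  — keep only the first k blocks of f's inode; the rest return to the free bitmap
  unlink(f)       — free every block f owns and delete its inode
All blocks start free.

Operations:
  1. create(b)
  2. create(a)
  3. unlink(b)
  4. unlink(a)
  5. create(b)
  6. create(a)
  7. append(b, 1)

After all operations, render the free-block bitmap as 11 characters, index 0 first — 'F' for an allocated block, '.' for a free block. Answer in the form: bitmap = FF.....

bitmap = FFF........

[1] create(b) — b=0 (map F..........)
[2] create(a) — a=1 b=0 (map FF.........)
[3] unlink(b) — a=1 (map .F.........)
[4] unlink(a) —  (map ...........)
[5] create(b) — b=0 (map F..........)
[6] create(a) — a=1 b=0 (map FF.........)
[7] append(b, 1) — a=1 b=0,2 (map FFF........)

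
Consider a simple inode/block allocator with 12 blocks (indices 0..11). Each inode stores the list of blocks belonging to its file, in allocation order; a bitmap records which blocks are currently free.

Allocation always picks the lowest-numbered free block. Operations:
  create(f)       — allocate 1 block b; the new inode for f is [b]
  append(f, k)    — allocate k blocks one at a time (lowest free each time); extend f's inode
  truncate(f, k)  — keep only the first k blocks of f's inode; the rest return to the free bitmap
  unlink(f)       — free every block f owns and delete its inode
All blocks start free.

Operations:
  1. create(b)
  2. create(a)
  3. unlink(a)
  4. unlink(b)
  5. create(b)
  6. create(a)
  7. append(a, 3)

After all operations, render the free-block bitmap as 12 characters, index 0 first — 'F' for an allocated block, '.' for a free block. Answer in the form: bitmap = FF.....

bitmap = FFFFF.......

[1] create(b) — b=0 (map F...........)
[2] create(a) — a=1 b=0 (map FF..........)
[3] unlink(a) — b=0 (map F...........)
[4] unlink(b) —  (map ............)
[5] create(b) — b=0 (map F...........)
[6] create(a) — a=1 b=0 (map FF..........)
[7] append(a, 3) — a=1,2,3,4 b=0 (map FFFFF.......)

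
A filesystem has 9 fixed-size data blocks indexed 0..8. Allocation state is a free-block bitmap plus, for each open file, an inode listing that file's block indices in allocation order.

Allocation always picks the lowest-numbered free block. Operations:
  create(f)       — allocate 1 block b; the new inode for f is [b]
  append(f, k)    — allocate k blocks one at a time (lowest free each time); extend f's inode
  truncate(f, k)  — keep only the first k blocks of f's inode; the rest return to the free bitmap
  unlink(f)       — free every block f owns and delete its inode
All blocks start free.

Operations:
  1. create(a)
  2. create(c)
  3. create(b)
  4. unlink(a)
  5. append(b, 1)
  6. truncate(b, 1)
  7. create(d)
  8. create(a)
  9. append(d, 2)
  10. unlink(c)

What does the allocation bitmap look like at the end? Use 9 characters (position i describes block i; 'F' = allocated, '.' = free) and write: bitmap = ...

[1] create(a) — a=0 (map F........)
[2] create(c) — a=0 c=1 (map FF.......)
[3] create(b) — a=0 b=2 c=1 (map FFF......)
[4] unlink(a) — b=2 c=1 (map .FF......)
[5] append(b, 1) — b=2,0 c=1 (map FFF......)
[6] truncate(b, 1) — b=2 c=1 (map .FF......)
[7] create(d) — b=2 c=1 d=0 (map FFF......)
[8] create(a) — a=3 b=2 c=1 d=0 (map FFFF.....)
[9] append(d, 2) — a=3 b=2 c=1 d=0,4,5 (map FFFFFF...)
[10] unlink(c) — a=3 b=2 d=0,4,5 (map F.FFFF...)

bitmap = F.FFFF...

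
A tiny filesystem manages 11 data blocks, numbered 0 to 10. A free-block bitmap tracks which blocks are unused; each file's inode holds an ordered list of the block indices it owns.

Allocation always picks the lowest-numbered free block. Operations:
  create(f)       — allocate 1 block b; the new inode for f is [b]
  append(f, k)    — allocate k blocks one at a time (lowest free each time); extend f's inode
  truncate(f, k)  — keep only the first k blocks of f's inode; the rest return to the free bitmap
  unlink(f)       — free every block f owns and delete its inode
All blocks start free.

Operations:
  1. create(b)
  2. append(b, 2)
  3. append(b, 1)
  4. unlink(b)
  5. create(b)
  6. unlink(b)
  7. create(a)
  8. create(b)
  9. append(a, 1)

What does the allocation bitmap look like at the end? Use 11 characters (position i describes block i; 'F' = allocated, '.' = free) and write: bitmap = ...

after create(b) → b:[0]  free=[F..........]
after append(b, 2) → b:[0, 1, 2]  free=[FFF........]
after append(b, 1) → b:[0, 1, 2, 3]  free=[FFFF.......]
after unlink(b) →   free=[...........]
after create(b) → b:[0]  free=[F..........]
after unlink(b) →   free=[...........]
after create(a) → a:[0]  free=[F..........]
after create(b) → a:[0], b:[1]  free=[FF.........]
after append(a, 1) → a:[0, 2], b:[1]  free=[FFF........]

bitmap = FFF........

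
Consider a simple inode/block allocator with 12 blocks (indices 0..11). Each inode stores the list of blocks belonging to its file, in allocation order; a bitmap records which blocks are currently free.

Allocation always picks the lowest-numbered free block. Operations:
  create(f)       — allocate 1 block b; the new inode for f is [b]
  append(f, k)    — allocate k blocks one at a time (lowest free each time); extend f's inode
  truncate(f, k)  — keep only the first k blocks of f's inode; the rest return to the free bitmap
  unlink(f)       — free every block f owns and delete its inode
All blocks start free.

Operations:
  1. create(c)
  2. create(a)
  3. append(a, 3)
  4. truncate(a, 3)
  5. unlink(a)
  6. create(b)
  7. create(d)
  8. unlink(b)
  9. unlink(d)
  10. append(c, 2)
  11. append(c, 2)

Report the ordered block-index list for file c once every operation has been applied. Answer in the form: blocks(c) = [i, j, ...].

blocks(c) = [0, 1, 2, 3, 4]

[1] create(c) — c=0 (map F...........)
[2] create(a) — a=1 c=0 (map FF..........)
[3] append(a, 3) — a=1,2,3,4 c=0 (map FFFFF.......)
[4] truncate(a, 3) — a=1,2,3 c=0 (map FFFF........)
[5] unlink(a) — c=0 (map F...........)
[6] create(b) — b=1 c=0 (map FF..........)
[7] create(d) — b=1 c=0 d=2 (map FFF.........)
[8] unlink(b) — c=0 d=2 (map F.F.........)
[9] unlink(d) — c=0 (map F...........)
[10] append(c, 2) — c=0,1,2 (map FFF.........)
[11] append(c, 2) — c=0,1,2,3,4 (map FFFFF.......)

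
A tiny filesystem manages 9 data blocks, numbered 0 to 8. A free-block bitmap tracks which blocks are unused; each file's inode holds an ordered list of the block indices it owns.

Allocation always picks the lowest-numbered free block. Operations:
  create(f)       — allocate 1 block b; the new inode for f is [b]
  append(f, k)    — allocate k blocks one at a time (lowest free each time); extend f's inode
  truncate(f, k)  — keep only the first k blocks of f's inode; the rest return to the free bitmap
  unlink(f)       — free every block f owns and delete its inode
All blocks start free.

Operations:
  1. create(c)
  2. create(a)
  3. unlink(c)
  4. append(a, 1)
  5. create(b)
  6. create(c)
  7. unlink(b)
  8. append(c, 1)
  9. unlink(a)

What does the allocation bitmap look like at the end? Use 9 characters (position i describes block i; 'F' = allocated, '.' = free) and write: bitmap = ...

bitmap = ..FF.....

after create(c) → c:[0]  free=[F........]
after create(a) → a:[1], c:[0]  free=[FF.......]
after unlink(c) → a:[1]  free=[.F.......]
after append(a, 1) → a:[1, 0]  free=[FF.......]
after create(b) → a:[1, 0], b:[2]  free=[FFF......]
after create(c) → a:[1, 0], b:[2], c:[3]  free=[FFFF.....]
after unlink(b) → a:[1, 0], c:[3]  free=[FF.F.....]
after append(c, 1) → a:[1, 0], c:[3, 2]  free=[FFFF.....]
after unlink(a) → c:[3, 2]  free=[..FF.....]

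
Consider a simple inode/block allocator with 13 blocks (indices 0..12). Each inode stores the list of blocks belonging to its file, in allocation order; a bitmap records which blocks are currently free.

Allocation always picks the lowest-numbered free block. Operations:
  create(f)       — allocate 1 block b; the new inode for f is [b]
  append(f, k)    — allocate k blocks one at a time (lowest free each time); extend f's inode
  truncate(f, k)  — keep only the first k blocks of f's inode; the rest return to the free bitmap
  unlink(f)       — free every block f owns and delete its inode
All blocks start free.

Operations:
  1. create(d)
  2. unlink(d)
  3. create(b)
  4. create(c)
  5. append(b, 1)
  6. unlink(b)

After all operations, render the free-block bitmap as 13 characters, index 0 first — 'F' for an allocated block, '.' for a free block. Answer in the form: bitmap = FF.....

[1] create(d) — d=0 (map F............)
[2] unlink(d) —  (map .............)
[3] create(b) — b=0 (map F............)
[4] create(c) — b=0 c=1 (map FF...........)
[5] append(b, 1) — b=0,2 c=1 (map FFF..........)
[6] unlink(b) — c=1 (map .F...........)

bitmap = .F...........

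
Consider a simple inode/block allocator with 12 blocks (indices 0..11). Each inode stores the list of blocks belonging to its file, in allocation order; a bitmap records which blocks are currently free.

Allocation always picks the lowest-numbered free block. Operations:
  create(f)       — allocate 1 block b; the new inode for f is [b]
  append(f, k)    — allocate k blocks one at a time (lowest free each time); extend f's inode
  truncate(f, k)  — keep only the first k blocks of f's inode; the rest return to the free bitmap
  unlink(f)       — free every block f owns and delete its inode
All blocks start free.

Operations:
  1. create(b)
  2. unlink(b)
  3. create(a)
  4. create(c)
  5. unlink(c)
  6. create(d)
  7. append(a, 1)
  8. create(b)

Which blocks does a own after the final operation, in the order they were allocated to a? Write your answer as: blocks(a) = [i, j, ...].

after create(b) → b:[0]  free=[F...........]
after unlink(b) →   free=[............]
after create(a) → a:[0]  free=[F...........]
after create(c) → a:[0], c:[1]  free=[FF..........]
after unlink(c) → a:[0]  free=[F...........]
after create(d) → a:[0], d:[1]  free=[FF..........]
after append(a, 1) → a:[0, 2], d:[1]  free=[FFF.........]
after create(b) → a:[0, 2], b:[3], d:[1]  free=[FFFF........]

blocks(a) = [0, 2]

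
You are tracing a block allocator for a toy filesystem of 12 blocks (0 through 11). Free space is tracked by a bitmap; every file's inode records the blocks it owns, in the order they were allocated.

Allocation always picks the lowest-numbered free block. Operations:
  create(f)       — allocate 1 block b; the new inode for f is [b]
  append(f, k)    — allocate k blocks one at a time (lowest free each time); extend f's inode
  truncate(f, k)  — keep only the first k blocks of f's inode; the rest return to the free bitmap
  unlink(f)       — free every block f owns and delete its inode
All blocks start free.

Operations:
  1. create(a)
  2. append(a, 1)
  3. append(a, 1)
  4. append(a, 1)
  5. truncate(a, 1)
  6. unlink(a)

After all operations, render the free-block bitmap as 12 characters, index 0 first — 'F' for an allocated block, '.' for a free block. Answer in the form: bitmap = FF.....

bitmap = ............

create(a): bitmap=F........... | a=[0]
append(a, 1): bitmap=FF.......... | a=[0, 1]
append(a, 1): bitmap=FFF......... | a=[0, 1, 2]
append(a, 1): bitmap=FFFF........ | a=[0, 1, 2, 3]
truncate(a, 1): bitmap=F........... | a=[0]
unlink(a): bitmap=............ | 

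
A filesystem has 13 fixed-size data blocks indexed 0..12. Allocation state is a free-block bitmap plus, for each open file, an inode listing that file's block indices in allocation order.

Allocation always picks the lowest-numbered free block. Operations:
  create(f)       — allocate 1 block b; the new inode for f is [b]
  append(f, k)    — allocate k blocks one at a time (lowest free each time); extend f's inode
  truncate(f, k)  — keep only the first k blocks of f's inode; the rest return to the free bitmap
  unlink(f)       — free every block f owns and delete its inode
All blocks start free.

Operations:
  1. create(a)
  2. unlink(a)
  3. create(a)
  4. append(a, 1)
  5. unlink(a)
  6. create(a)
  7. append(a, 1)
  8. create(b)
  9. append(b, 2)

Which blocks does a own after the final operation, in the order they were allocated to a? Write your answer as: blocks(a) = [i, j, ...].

blocks(a) = [0, 1]

[1] create(a) — a=0 (map F............)
[2] unlink(a) —  (map .............)
[3] create(a) — a=0 (map F............)
[4] append(a, 1) — a=0,1 (map FF...........)
[5] unlink(a) —  (map .............)
[6] create(a) — a=0 (map F............)
[7] append(a, 1) — a=0,1 (map FF...........)
[8] create(b) — a=0,1 b=2 (map FFF..........)
[9] append(b, 2) — a=0,1 b=2,3,4 (map FFFFF........)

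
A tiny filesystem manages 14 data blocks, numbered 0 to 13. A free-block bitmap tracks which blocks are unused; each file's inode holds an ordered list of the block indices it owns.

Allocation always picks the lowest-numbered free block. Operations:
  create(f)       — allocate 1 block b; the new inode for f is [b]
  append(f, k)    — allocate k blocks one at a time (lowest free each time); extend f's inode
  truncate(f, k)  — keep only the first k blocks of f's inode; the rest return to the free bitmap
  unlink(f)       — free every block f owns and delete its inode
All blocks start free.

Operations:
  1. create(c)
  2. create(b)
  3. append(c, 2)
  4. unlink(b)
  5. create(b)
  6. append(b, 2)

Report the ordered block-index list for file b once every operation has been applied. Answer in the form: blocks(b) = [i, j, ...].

blocks(b) = [1, 4, 5]

create(c): bitmap=F............. | c=[0]
create(b): bitmap=FF............ | b=[1] c=[0]
append(c, 2): bitmap=FFFF.......... | b=[1] c=[0, 2, 3]
unlink(b): bitmap=F.FF.......... | c=[0, 2, 3]
create(b): bitmap=FFFF.......... | b=[1] c=[0, 2, 3]
append(b, 2): bitmap=FFFFFF........ | b=[1, 4, 5] c=[0, 2, 3]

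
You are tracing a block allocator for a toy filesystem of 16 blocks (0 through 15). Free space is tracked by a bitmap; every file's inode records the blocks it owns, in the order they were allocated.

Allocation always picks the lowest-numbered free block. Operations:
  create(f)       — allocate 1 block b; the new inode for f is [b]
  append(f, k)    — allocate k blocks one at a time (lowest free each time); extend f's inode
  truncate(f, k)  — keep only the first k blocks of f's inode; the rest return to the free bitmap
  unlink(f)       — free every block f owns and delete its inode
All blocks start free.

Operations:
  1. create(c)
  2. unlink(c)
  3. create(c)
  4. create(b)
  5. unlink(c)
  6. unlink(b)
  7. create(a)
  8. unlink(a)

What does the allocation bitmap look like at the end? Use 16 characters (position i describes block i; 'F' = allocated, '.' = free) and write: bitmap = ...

[1] create(c) — c=0 (map F...............)
[2] unlink(c) —  (map ................)
[3] create(c) — c=0 (map F...............)
[4] create(b) — b=1 c=0 (map FF..............)
[5] unlink(c) — b=1 (map .F..............)
[6] unlink(b) —  (map ................)
[7] create(a) — a=0 (map F...............)
[8] unlink(a) —  (map ................)

bitmap = ................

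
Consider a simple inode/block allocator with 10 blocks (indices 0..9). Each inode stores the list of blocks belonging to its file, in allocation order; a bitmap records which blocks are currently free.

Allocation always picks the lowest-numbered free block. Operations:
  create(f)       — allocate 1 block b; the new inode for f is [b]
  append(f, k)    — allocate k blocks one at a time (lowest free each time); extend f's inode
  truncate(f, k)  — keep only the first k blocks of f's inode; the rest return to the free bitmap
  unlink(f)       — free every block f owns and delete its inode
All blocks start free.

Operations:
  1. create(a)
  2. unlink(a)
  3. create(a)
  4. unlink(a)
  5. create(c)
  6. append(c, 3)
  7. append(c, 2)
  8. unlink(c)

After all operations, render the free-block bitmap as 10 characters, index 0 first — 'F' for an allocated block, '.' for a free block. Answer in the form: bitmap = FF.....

after create(a) → a:[0]  free=[F.........]
after unlink(a) →   free=[..........]
after create(a) → a:[0]  free=[F.........]
after unlink(a) →   free=[..........]
after create(c) → c:[0]  free=[F.........]
after append(c, 3) → c:[0, 1, 2, 3]  free=[FFFF......]
after append(c, 2) → c:[0, 1, 2, 3, 4, 5]  free=[FFFFFF....]
after unlink(c) →   free=[..........]

bitmap = ..........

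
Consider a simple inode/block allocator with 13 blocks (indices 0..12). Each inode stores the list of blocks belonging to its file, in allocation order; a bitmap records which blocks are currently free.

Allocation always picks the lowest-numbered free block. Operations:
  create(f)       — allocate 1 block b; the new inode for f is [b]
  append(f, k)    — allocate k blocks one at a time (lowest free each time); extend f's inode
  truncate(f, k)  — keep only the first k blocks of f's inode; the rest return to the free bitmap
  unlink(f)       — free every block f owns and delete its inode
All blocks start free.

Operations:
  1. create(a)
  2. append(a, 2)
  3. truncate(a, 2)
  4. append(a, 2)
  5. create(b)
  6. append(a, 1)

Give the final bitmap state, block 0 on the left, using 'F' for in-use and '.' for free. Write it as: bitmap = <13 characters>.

bitmap = FFFFFF.......

[1] create(a) — a=0 (map F............)
[2] append(a, 2) — a=0,1,2 (map FFF..........)
[3] truncate(a, 2) — a=0,1 (map FF...........)
[4] append(a, 2) — a=0,1,2,3 (map FFFF.........)
[5] create(b) — a=0,1,2,3 b=4 (map FFFFF........)
[6] append(a, 1) — a=0,1,2,3,5 b=4 (map FFFFFF.......)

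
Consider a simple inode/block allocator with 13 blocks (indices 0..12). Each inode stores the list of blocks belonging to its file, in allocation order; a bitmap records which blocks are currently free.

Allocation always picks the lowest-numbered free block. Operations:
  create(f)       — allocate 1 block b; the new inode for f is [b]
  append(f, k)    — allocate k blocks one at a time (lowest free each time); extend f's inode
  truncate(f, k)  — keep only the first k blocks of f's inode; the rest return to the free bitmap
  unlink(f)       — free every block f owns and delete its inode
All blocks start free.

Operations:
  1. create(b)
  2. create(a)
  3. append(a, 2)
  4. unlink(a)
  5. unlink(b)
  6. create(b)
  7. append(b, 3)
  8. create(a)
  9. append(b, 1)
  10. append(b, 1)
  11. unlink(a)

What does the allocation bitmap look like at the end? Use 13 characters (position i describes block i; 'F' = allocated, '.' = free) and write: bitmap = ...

after create(b) → b:[0]  free=[F............]
after create(a) → a:[1], b:[0]  free=[FF...........]
after append(a, 2) → a:[1, 2, 3], b:[0]  free=[FFFF.........]
after unlink(a) → b:[0]  free=[F............]
after unlink(b) →   free=[.............]
after create(b) → b:[0]  free=[F............]
after append(b, 3) → b:[0, 1, 2, 3]  free=[FFFF.........]
after create(a) → a:[4], b:[0, 1, 2, 3]  free=[FFFFF........]
after append(b, 1) → a:[4], b:[0, 1, 2, 3, 5]  free=[FFFFFF.......]
after append(b, 1) → a:[4], b:[0, 1, 2, 3, 5, 6]  free=[FFFFFFF......]
after unlink(a) → b:[0, 1, 2, 3, 5, 6]  free=[FFFF.FF......]

bitmap = FFFF.FF......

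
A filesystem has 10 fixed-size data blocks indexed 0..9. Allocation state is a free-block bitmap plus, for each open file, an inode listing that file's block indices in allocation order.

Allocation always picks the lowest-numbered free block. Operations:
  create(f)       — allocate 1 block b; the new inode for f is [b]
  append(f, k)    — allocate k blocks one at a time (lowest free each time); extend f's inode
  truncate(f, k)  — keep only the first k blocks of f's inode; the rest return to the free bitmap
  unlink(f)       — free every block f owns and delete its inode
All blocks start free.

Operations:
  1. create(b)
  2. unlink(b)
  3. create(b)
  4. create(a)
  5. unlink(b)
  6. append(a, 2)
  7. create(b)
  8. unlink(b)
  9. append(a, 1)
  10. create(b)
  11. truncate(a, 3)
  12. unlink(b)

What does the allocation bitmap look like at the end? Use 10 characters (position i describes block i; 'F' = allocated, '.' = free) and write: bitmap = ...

bitmap = FFF.......

create(b): bitmap=F......... | b=[0]
unlink(b): bitmap=.......... | 
create(b): bitmap=F......... | b=[0]
create(a): bitmap=FF........ | a=[1] b=[0]
unlink(b): bitmap=.F........ | a=[1]
append(a, 2): bitmap=FFF....... | a=[1, 0, 2]
create(b): bitmap=FFFF...... | a=[1, 0, 2] b=[3]
unlink(b): bitmap=FFF....... | a=[1, 0, 2]
append(a, 1): bitmap=FFFF...... | a=[1, 0, 2, 3]
create(b): bitmap=FFFFF..... | a=[1, 0, 2, 3] b=[4]
truncate(a, 3): bitmap=FFF.F..... | a=[1, 0, 2] b=[4]
unlink(b): bitmap=FFF....... | a=[1, 0, 2]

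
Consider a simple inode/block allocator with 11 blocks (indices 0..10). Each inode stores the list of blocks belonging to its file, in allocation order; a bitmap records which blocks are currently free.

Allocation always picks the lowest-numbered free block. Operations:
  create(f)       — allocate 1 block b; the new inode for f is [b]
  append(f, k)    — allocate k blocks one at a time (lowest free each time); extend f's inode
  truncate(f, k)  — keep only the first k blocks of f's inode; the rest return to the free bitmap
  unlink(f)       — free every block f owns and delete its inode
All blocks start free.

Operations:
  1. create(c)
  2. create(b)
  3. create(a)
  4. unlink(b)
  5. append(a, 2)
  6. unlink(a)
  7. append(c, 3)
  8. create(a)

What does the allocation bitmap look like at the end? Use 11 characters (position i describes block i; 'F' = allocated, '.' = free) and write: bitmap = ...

bitmap = FFFFF......

create(c): bitmap=F.......... | c=[0]
create(b): bitmap=FF......... | b=[1] c=[0]
create(a): bitmap=FFF........ | a=[2] b=[1] c=[0]
unlink(b): bitmap=F.F........ | a=[2] c=[0]
append(a, 2): bitmap=FFFF....... | a=[2, 1, 3] c=[0]
unlink(a): bitmap=F.......... | c=[0]
append(c, 3): bitmap=FFFF....... | c=[0, 1, 2, 3]
create(a): bitmap=FFFFF...... | a=[4] c=[0, 1, 2, 3]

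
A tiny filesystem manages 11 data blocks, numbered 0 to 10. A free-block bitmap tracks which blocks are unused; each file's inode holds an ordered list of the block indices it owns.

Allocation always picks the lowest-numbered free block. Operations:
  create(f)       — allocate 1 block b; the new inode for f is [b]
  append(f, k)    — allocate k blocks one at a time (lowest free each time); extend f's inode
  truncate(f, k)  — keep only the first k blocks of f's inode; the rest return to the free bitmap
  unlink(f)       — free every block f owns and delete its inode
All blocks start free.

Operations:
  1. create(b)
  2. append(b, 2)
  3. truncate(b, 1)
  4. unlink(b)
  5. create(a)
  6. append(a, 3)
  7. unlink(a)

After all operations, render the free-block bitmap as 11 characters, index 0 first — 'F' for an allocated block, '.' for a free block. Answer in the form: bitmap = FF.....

bitmap = ...........

create(b): bitmap=F.......... | b=[0]
append(b, 2): bitmap=FFF........ | b=[0, 1, 2]
truncate(b, 1): bitmap=F.......... | b=[0]
unlink(b): bitmap=........... | 
create(a): bitmap=F.......... | a=[0]
append(a, 3): bitmap=FFFF....... | a=[0, 1, 2, 3]
unlink(a): bitmap=........... | 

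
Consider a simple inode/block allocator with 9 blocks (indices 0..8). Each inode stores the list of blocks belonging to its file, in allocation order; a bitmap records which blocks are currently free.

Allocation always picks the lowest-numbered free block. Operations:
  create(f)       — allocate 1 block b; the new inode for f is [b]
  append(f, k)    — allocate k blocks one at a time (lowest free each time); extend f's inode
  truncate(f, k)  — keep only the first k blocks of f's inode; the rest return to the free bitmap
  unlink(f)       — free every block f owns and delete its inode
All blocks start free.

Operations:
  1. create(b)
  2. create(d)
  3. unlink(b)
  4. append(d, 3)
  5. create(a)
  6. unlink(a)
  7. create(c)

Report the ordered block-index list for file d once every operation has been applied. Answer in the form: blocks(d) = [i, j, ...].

  1. create(b)  ⇒  F........  {b→[0]}
  2. create(d)  ⇒  FF.......  {b→[0]; d→[1]}
  3. unlink(b)  ⇒  .F.......  {d→[1]}
  4. append(d, 3)  ⇒  FFFF.....  {d→[1, 0, 2, 3]}
  5. create(a)  ⇒  FFFFF....  {a→[4]; d→[1, 0, 2, 3]}
  6. unlink(a)  ⇒  FFFF.....  {d→[1, 0, 2, 3]}
  7. create(c)  ⇒  FFFFF....  {c→[4]; d→[1, 0, 2, 3]}

blocks(d) = [1, 0, 2, 3]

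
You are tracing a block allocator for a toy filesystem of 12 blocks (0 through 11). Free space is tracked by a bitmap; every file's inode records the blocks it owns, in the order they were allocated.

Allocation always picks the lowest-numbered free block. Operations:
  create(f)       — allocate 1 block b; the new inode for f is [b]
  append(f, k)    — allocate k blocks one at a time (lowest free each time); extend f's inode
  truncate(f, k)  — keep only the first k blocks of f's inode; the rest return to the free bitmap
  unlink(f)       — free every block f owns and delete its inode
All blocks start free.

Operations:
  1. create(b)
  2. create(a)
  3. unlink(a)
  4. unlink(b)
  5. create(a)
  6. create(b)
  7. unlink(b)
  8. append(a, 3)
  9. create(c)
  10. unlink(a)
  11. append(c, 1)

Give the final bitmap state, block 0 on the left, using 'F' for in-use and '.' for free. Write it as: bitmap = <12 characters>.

[1] create(b) — b=0 (map F...........)
[2] create(a) — a=1 b=0 (map FF..........)
[3] unlink(a) — b=0 (map F...........)
[4] unlink(b) —  (map ............)
[5] create(a) — a=0 (map F...........)
[6] create(b) — a=0 b=1 (map FF..........)
[7] unlink(b) — a=0 (map F...........)
[8] append(a, 3) — a=0,1,2,3 (map FFFF........)
[9] create(c) — a=0,1,2,3 c=4 (map FFFFF.......)
[10] unlink(a) — c=4 (map ....F.......)
[11] append(c, 1) — c=4,0 (map F...F.......)

bitmap = F...F.......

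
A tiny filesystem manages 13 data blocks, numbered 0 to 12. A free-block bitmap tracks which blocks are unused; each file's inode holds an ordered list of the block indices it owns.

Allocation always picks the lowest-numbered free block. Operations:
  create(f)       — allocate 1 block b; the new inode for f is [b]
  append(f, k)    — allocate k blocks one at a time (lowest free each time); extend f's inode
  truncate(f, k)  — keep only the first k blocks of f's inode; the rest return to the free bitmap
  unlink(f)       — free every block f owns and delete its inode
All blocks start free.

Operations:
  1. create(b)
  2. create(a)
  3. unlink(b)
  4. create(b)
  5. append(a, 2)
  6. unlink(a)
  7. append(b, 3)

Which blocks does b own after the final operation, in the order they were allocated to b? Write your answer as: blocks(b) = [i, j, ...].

after create(b) → b:[0]  free=[F............]
after create(a) → a:[1], b:[0]  free=[FF...........]
after unlink(b) → a:[1]  free=[.F...........]
after create(b) → a:[1], b:[0]  free=[FF...........]
after append(a, 2) → a:[1, 2, 3], b:[0]  free=[FFFF.........]
after unlink(a) → b:[0]  free=[F............]
after append(b, 3) → b:[0, 1, 2, 3]  free=[FFFF.........]

blocks(b) = [0, 1, 2, 3]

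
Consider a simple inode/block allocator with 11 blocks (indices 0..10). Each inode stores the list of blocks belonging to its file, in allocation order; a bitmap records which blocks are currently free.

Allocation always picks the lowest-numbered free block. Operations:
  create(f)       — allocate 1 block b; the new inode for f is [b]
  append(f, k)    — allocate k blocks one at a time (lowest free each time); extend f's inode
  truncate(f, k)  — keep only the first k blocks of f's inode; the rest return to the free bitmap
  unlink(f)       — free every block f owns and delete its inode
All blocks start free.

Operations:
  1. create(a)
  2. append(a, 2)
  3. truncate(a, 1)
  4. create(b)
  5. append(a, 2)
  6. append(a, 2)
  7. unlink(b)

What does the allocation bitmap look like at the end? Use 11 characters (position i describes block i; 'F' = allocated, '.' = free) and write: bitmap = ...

after create(a) → a:[0]  free=[F..........]
after append(a, 2) → a:[0, 1, 2]  free=[FFF........]
after truncate(a, 1) → a:[0]  free=[F..........]
after create(b) → a:[0], b:[1]  free=[FF.........]
after append(a, 2) → a:[0, 2, 3], b:[1]  free=[FFFF.......]
after append(a, 2) → a:[0, 2, 3, 4, 5], b:[1]  free=[FFFFFF.....]
after unlink(b) → a:[0, 2, 3, 4, 5]  free=[F.FFFF.....]

bitmap = F.FFFF.....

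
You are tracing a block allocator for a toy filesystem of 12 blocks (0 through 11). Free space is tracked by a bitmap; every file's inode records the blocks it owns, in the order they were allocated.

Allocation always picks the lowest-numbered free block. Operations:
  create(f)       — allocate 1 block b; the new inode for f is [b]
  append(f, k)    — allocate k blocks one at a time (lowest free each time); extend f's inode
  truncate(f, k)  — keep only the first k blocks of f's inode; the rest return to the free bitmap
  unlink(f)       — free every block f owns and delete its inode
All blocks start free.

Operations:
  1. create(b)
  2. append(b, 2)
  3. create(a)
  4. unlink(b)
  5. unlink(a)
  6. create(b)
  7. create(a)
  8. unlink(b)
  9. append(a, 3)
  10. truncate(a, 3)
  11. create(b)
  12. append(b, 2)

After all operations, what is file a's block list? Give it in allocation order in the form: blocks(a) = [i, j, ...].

blocks(a) = [1, 0, 2]

  1. create(b)  ⇒  F...........  {b→[0]}
  2. append(b, 2)  ⇒  FFF.........  {b→[0, 1, 2]}
  3. create(a)  ⇒  FFFF........  {a→[3]; b→[0, 1, 2]}
  4. unlink(b)  ⇒  ...F........  {a→[3]}
  5. unlink(a)  ⇒  ............  {}
  6. create(b)  ⇒  F...........  {b→[0]}
  7. create(a)  ⇒  FF..........  {a→[1]; b→[0]}
  8. unlink(b)  ⇒  .F..........  {a→[1]}
  9. append(a, 3)  ⇒  FFFF........  {a→[1, 0, 2, 3]}
  10. truncate(a, 3)  ⇒  FFF.........  {a→[1, 0, 2]}
  11. create(b)  ⇒  FFFF........  {a→[1, 0, 2]; b→[3]}
  12. append(b, 2)  ⇒  FFFFFF......  {a→[1, 0, 2]; b→[3, 4, 5]}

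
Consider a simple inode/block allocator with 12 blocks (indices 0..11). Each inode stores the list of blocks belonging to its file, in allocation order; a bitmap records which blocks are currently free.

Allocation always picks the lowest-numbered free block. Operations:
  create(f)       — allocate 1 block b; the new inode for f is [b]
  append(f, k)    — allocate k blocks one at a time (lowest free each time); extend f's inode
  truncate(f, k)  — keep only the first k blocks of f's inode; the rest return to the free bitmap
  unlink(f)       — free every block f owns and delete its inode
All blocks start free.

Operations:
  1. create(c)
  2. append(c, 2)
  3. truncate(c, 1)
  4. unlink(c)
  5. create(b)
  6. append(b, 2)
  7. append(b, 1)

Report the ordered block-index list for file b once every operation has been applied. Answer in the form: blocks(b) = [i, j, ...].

  1. create(c)  ⇒  F...........  {c→[0]}
  2. append(c, 2)  ⇒  FFF.........  {c→[0, 1, 2]}
  3. truncate(c, 1)  ⇒  F...........  {c→[0]}
  4. unlink(c)  ⇒  ............  {}
  5. create(b)  ⇒  F...........  {b→[0]}
  6. append(b, 2)  ⇒  FFF.........  {b→[0, 1, 2]}
  7. append(b, 1)  ⇒  FFFF........  {b→[0, 1, 2, 3]}

blocks(b) = [0, 1, 2, 3]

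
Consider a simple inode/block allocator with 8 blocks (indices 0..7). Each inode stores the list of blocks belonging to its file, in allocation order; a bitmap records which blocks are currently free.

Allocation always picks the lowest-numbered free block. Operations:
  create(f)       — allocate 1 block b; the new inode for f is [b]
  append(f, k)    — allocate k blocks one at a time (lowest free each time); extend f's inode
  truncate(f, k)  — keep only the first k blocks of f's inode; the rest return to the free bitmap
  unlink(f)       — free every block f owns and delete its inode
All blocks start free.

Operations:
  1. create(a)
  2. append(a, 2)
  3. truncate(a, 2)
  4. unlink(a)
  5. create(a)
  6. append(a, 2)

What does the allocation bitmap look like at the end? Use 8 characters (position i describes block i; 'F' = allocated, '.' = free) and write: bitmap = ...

bitmap = FFF.....

create(a): bitmap=F....... | a=[0]
append(a, 2): bitmap=FFF..... | a=[0, 1, 2]
truncate(a, 2): bitmap=FF...... | a=[0, 1]
unlink(a): bitmap=........ | 
create(a): bitmap=F....... | a=[0]
append(a, 2): bitmap=FFF..... | a=[0, 1, 2]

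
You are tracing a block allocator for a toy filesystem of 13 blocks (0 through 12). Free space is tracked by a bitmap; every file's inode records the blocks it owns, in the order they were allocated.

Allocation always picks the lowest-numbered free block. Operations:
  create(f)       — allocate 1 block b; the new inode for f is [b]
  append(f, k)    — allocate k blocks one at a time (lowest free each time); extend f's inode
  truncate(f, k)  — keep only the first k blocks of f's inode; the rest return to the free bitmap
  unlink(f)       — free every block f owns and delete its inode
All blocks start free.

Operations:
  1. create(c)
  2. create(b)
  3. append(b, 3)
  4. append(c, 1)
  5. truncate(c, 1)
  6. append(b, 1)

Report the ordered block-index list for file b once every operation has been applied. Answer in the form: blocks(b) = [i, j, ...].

after create(c) → c:[0]  free=[F............]
after create(b) → b:[1], c:[0]  free=[FF...........]
after append(b, 3) → b:[1, 2, 3, 4], c:[0]  free=[FFFFF........]
after append(c, 1) → b:[1, 2, 3, 4], c:[0, 5]  free=[FFFFFF.......]
after truncate(c, 1) → b:[1, 2, 3, 4], c:[0]  free=[FFFFF........]
after append(b, 1) → b:[1, 2, 3, 4, 5], c:[0]  free=[FFFFFF.......]

blocks(b) = [1, 2, 3, 4, 5]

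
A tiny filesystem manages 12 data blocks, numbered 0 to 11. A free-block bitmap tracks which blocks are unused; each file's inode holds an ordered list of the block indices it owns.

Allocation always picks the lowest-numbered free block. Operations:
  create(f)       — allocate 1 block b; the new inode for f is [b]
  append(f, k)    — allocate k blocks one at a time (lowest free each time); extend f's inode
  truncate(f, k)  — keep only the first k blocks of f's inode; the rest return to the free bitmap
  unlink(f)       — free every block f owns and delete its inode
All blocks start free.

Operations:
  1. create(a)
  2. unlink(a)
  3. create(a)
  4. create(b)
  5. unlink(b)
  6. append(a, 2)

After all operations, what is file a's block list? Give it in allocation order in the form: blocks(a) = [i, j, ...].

blocks(a) = [0, 1, 2]

after create(a) → a:[0]  free=[F...........]
after unlink(a) →   free=[............]
after create(a) → a:[0]  free=[F...........]
after create(b) → a:[0], b:[1]  free=[FF..........]
after unlink(b) → a:[0]  free=[F...........]
after append(a, 2) → a:[0, 1, 2]  free=[FFF.........]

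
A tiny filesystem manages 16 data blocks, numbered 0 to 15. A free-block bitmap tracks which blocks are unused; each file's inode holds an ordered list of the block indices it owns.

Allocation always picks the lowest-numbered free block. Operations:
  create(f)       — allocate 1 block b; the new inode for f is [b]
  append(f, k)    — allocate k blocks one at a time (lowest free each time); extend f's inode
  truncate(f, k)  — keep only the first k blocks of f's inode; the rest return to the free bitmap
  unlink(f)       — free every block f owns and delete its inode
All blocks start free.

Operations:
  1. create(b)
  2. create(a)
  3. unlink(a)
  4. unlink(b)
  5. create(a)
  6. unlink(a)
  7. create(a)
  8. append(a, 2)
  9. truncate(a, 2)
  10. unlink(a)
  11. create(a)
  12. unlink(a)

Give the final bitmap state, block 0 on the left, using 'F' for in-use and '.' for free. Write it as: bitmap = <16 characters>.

bitmap = ................

create(b): bitmap=F............... | b=[0]
create(a): bitmap=FF.............. | a=[1] b=[0]
unlink(a): bitmap=F............... | b=[0]
unlink(b): bitmap=................ | 
create(a): bitmap=F............... | a=[0]
unlink(a): bitmap=................ | 
create(a): bitmap=F............... | a=[0]
append(a, 2): bitmap=FFF............. | a=[0, 1, 2]
truncate(a, 2): bitmap=FF.............. | a=[0, 1]
unlink(a): bitmap=................ | 
create(a): bitmap=F............... | a=[0]
unlink(a): bitmap=................ | 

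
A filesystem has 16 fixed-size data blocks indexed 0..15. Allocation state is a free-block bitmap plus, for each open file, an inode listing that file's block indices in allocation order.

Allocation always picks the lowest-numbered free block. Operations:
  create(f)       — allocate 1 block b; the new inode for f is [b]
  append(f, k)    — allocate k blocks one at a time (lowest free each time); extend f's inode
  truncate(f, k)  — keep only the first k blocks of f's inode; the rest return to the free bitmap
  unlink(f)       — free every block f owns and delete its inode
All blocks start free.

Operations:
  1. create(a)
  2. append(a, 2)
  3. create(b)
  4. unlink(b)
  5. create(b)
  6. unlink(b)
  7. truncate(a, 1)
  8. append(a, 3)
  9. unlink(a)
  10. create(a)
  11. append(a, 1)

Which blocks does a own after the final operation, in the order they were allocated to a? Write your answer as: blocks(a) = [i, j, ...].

after create(a) → a:[0]  free=[F...............]
after append(a, 2) → a:[0, 1, 2]  free=[FFF.............]
after create(b) → a:[0, 1, 2], b:[3]  free=[FFFF............]
after unlink(b) → a:[0, 1, 2]  free=[FFF.............]
after create(b) → a:[0, 1, 2], b:[3]  free=[FFFF............]
after unlink(b) → a:[0, 1, 2]  free=[FFF.............]
after truncate(a, 1) → a:[0]  free=[F...............]
after append(a, 3) → a:[0, 1, 2, 3]  free=[FFFF............]
after unlink(a) →   free=[................]
after create(a) → a:[0]  free=[F...............]
after append(a, 1) → a:[0, 1]  free=[FF..............]

blocks(a) = [0, 1]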